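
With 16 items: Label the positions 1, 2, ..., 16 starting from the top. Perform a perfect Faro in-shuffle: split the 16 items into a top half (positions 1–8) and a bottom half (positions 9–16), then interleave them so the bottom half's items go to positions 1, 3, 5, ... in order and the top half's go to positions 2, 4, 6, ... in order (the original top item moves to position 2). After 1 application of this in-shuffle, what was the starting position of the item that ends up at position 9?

Work backwards from position 9, undoing one in-shuffle at a time:
9 ← 13
So the item now at position 9 started at position 13.

13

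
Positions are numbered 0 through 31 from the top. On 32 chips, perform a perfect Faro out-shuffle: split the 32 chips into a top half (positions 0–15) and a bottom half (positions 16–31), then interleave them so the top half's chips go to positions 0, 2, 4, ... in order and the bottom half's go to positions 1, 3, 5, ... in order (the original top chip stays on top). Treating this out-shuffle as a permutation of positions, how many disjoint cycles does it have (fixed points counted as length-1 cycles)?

Trace each unvisited position around until it returns:
(0) (1 2 4 8 16) (3 6 12 24 17) (5 10 20 9 18) (7 14 28 25 19) (11 22 13 26 21) (15 30 29 27 23) (31)
8 cycles in total.

8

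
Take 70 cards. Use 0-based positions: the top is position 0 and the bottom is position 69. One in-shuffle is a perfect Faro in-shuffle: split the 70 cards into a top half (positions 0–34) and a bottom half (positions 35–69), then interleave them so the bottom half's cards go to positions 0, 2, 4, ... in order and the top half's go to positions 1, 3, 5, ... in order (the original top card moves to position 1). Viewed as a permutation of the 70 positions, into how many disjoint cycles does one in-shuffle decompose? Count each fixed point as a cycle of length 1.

2

Trace each unvisited position around until it returns:
(0 1 3 7 15 31 ... len 35) (6 13 27 55 40 10 ... len 35)
2 cycles in total.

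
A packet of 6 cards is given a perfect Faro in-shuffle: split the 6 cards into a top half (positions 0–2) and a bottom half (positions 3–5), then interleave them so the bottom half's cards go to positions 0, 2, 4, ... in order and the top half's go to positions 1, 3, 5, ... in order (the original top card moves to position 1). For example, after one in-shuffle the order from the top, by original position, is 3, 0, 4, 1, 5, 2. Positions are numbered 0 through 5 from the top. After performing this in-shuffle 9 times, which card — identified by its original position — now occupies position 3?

3

Work backwards from position 3, undoing one in-shuffle at a time:
3 ← 1 ← 0 ← 3 ← 1 ← 0 ← 3 ← 1 ← 0 ← 3
So the card now at position 3 started at position 3.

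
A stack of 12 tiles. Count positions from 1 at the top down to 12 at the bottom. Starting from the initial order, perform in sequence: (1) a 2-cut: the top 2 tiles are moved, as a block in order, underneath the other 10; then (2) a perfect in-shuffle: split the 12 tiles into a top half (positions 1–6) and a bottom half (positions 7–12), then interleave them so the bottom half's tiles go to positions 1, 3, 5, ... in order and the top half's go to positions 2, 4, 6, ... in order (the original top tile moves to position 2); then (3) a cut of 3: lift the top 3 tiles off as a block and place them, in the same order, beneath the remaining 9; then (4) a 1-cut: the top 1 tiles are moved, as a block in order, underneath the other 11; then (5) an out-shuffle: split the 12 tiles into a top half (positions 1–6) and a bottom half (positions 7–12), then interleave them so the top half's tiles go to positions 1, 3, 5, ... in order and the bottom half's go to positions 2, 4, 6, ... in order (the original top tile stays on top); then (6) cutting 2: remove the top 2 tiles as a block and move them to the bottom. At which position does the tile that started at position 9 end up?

Track the tile from position 9 forward through each operation:
  after op 1 (cut 2): 9 → 7
  after op 2 (in-shuffle): 7 → 1
  after op 3 (cut 3): 1 → 10
  after op 4 (cut 1): 10 → 9
  after op 5 (out-shuffle): 9 → 6
  after op 6 (cut 2): 6 → 4

4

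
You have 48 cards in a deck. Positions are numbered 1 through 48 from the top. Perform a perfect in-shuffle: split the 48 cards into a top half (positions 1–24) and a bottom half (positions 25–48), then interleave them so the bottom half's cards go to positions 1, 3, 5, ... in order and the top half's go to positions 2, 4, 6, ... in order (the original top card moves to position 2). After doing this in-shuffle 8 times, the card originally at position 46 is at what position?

Track the card's position through each in-shuffle:
46 → 43 → 37 → 25 → 1 → 2 → 4 → 8 → 16

16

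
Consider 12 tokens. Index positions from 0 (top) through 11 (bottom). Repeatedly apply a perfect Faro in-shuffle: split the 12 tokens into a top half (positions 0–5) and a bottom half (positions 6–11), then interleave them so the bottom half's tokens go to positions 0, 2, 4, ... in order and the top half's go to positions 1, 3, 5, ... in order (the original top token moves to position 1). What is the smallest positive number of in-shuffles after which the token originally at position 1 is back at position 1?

12

Follow position 1 under repeated in-shuffles:
1 → 3 → 7 → 2 → 5 → 11 → 10 → 8 → 4 → 9 → 6 → 0 → 1
It first returns after 12 in-shuffles.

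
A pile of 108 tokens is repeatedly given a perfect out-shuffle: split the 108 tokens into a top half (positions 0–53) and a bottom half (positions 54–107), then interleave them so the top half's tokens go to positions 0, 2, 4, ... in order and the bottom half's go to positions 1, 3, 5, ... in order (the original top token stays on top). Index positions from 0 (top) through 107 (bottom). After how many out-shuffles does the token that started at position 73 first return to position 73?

Follow position 73 under repeated out-shuffles:
73 → 39 → 78 → 49 → 98 → 89 → 71 → 35 → ... → 73 (length 106)
It first returns after 106 out-shuffles.

106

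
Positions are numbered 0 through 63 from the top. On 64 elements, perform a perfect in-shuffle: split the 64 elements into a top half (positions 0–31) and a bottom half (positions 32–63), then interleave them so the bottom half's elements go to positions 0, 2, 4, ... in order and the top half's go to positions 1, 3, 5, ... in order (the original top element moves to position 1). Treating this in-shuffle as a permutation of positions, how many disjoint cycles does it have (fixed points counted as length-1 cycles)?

6

Trace each unvisited position around until it returns:
(0 1 3 7 15 31 ... len 12) (2 5 11 23 47 30 ... len 12) (4 9 19 39 14 29 ... len 12) (6 13 27 55 46 28 ... len 12) (10 21 43 22 45 26 ... len 12) (12 25 51 38)
6 cycles in total.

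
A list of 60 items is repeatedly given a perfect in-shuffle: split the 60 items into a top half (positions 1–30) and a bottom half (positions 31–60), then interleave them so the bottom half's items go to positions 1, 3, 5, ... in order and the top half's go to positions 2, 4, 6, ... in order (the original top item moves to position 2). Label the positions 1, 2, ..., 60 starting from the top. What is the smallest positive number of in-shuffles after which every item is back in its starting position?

The in-shuffle permutes the 60 positions with cycle lengths [60].
Every item is home exactly when every cycle has completed a whole number of laps, i.e. after lcm(60) = 60 in-shuffles.

60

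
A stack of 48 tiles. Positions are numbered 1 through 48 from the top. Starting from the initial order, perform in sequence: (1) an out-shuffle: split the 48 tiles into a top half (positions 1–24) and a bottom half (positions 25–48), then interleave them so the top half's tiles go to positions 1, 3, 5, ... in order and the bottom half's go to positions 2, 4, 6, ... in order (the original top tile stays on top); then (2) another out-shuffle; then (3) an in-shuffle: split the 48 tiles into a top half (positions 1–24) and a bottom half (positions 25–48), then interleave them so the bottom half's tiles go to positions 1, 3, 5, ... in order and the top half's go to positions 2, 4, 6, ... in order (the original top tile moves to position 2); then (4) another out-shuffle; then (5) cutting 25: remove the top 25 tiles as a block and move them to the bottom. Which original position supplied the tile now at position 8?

9

Undo the operations in reverse order, starting from position 8:
  undo op 5 (cut 25): 8 ← 33
  undo op 4 (out-shuffle, from top half): 33 ← 17
  undo op 3 (in-shuffle, from bottom half): 17 ← 33
  undo op 2 (out-shuffle, from top half): 33 ← 17
  undo op 1 (out-shuffle, from top half): 17 ← 9
So the tile at position 8 came from original position 9.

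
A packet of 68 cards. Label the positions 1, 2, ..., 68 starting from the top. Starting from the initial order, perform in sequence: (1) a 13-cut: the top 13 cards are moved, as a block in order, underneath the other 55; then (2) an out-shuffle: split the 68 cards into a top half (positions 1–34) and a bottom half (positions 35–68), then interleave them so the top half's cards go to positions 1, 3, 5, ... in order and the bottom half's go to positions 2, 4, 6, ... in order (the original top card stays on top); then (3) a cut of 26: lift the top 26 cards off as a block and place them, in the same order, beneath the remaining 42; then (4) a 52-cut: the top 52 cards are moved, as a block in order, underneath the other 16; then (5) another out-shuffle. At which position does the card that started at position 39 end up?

Track the card from position 39 forward through each operation:
  after op 1 (cut 13): 39 → 26
  after op 2 (out-shuffle): 26 → 51
  after op 3 (cut 26): 51 → 25
  after op 4 (cut 52): 25 → 41
  after op 5 (out-shuffle): 41 → 14

14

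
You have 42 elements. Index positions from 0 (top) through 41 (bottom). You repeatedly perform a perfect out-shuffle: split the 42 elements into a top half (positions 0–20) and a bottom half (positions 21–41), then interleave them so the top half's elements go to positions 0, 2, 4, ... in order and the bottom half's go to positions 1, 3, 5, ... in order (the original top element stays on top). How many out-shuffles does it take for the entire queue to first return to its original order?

20

The out-shuffle permutes the 42 positions with cycle lengths [1, 1, 20, 20].
Every element is home exactly when every cycle has completed a whole number of laps, i.e. after lcm(1, 20) = 20 out-shuffles.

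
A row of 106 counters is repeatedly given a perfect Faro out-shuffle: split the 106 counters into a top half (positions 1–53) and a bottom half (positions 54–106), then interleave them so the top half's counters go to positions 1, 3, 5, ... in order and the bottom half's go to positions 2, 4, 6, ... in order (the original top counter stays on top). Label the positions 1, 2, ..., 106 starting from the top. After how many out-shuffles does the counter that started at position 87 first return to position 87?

12

Follow position 87 under repeated out-shuffles:
87 → 68 → 30 → 59 → 12 → 23 → 45 → 89 → 72 → 38 → 75 → 44 → 87
It first returns after 12 out-shuffles.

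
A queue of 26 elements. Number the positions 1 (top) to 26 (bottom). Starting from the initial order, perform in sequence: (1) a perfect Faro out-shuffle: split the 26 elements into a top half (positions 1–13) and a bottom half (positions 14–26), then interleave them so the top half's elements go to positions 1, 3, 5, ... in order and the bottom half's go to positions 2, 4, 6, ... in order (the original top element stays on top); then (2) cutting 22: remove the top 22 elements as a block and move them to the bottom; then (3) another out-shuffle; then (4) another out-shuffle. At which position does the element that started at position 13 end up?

9

Track the element from position 13 forward through each operation:
  after op 1 (out-shuffle): 13 → 25
  after op 2 (cut 22): 25 → 3
  after op 3 (out-shuffle): 3 → 5
  after op 4 (out-shuffle): 5 → 9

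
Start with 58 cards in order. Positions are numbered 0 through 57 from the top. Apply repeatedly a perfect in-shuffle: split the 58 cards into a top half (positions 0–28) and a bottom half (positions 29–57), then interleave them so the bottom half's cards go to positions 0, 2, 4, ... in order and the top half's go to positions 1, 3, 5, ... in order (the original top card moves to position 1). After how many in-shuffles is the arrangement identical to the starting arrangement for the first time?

58

The in-shuffle permutes the 58 positions with cycle lengths [58].
Every card is home exactly when every cycle has completed a whole number of laps, i.e. after lcm(58) = 58 in-shuffles.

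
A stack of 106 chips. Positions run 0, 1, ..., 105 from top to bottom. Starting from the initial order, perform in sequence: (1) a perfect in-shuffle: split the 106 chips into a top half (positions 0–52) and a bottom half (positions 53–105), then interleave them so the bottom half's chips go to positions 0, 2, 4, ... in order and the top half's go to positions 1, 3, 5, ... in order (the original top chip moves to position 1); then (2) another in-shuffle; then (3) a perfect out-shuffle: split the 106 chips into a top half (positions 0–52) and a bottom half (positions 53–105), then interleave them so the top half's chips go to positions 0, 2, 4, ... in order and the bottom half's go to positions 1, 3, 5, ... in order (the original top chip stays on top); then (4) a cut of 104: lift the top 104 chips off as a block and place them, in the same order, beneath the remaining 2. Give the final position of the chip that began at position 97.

37

Track the chip from position 97 forward through each operation:
  after op 1 (in-shuffle): 97 → 88
  after op 2 (in-shuffle): 88 → 70
  after op 3 (out-shuffle): 70 → 35
  after op 4 (cut 104): 35 → 37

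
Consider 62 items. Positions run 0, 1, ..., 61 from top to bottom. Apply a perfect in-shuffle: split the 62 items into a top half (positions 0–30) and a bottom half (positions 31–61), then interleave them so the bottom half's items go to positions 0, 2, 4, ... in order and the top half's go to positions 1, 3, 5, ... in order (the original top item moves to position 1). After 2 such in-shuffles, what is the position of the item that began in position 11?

47

Track the item's position through each in-shuffle:
11 → 23 → 47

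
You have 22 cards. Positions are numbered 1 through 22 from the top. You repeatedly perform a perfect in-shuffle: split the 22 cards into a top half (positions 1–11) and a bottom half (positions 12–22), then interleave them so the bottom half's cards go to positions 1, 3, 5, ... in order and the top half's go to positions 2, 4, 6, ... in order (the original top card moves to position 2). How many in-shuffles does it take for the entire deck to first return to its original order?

The in-shuffle permutes the 22 positions with cycle lengths [11, 11].
Every card is home exactly when every cycle has completed a whole number of laps, i.e. after lcm(11) = 11 in-shuffles.

11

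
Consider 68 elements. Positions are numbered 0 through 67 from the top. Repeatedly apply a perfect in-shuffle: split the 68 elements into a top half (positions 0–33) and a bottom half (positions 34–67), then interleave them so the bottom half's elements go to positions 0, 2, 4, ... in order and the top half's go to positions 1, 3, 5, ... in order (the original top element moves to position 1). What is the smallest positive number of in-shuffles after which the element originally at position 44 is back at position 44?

11

Follow position 44 under repeated in-shuffles:
44 → 20 → 41 → 14 → 29 → 59 → 50 → 32 → 65 → 62 → 56 → 44
It first returns after 11 in-shuffles.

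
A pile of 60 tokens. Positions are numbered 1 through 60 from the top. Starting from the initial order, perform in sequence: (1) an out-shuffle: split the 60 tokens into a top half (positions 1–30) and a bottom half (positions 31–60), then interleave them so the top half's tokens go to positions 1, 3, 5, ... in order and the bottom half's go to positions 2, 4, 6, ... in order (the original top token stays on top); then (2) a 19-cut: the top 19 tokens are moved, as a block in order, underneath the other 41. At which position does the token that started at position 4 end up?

48

Track the token from position 4 forward through each operation:
  after op 1 (out-shuffle): 4 → 7
  after op 2 (cut 19): 7 → 48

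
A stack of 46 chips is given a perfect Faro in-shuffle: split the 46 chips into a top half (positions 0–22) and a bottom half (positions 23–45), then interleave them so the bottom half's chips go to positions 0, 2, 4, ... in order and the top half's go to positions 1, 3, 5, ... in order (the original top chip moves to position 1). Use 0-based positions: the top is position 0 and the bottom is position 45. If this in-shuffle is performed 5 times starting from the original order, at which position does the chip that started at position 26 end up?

17

Track the chip's position through each in-shuffle:
26 → 6 → 13 → 27 → 8 → 17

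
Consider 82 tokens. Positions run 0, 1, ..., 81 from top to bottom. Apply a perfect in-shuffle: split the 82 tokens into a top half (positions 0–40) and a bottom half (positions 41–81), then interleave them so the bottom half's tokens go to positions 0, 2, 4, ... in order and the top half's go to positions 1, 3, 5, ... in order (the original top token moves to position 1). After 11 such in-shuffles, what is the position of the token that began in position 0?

Track the token's position through each in-shuffle:
0 → 1 → 3 → 7 → 15 → 31 → 63 → 44 → 6 → 13 → 27 → 55

55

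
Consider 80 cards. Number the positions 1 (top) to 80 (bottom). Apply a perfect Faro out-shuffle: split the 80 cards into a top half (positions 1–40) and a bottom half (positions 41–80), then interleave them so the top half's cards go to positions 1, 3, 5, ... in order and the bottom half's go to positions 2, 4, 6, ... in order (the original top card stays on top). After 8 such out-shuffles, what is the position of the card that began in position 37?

Track the card's position through each out-shuffle:
37 → 73 → 66 → 52 → 24 → 47 → 14 → 27 → 53

53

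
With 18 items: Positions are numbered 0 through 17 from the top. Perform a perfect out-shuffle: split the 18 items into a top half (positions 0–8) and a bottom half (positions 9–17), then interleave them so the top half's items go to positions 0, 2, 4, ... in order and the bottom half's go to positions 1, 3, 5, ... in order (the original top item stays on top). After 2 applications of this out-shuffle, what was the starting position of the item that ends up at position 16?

4

Work backwards from position 16, undoing one out-shuffle at a time:
16 ← 8 ← 4
So the item now at position 16 started at position 4.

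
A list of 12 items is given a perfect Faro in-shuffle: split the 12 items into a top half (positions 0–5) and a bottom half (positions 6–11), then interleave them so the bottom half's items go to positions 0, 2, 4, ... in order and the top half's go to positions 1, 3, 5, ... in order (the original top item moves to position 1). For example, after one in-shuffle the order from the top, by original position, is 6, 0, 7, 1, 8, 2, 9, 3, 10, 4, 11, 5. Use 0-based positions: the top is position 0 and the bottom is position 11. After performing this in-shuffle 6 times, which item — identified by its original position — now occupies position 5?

Work backwards from position 5, undoing one in-shuffle at a time:
5 ← 2 ← 7 ← 3 ← 1 ← 0 ← 6
So the item now at position 5 started at position 6.

6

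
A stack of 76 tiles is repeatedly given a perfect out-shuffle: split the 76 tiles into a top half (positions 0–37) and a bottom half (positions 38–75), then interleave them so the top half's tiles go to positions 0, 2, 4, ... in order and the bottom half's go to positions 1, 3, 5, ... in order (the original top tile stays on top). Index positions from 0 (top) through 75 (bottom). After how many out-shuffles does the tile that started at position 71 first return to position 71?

Follow position 71 under repeated out-shuffles:
71 → 67 → 59 → 43 → 11 → 22 → 44 → 13 → 26 → 52 → 29 → 58 → 41 → 7 → 14 → 28 → 56 → 37 → 74 → 73 → 71
It first returns after 20 out-shuffles.

20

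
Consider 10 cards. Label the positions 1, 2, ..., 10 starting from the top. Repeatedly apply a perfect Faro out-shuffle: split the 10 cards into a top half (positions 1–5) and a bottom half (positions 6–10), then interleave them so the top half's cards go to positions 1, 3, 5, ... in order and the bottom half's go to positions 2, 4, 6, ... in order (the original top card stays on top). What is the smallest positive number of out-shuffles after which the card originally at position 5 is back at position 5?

6

Follow position 5 under repeated out-shuffles:
5 → 9 → 8 → 6 → 2 → 3 → 5
It first returns after 6 out-shuffles.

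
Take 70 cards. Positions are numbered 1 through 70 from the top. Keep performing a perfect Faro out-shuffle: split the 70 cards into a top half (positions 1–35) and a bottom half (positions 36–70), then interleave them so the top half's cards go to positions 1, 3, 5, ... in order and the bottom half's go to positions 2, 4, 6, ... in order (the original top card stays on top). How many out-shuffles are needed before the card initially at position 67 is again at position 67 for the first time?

Follow position 67 under repeated out-shuffles:
67 → 64 → 58 → 46 → 22 → 43 → 16 → 31 → 61 → 52 → 34 → 67
It first returns after 11 out-shuffles.

11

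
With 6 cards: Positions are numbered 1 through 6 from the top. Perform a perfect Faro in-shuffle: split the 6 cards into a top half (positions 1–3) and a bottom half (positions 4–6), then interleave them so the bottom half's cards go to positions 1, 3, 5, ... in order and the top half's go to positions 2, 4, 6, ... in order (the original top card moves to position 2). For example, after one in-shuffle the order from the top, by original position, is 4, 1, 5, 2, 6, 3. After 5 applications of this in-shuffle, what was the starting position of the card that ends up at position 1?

2

Work backwards from position 1, undoing one in-shuffle at a time:
1 ← 4 ← 2 ← 1 ← 4 ← 2
So the card now at position 1 started at position 2.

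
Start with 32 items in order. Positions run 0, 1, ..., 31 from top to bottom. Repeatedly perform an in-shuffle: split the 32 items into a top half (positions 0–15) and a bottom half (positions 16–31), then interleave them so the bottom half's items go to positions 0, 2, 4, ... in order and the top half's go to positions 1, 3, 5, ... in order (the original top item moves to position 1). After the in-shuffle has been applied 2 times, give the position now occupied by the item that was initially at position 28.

Track the item's position through each in-shuffle:
28 → 24 → 16

16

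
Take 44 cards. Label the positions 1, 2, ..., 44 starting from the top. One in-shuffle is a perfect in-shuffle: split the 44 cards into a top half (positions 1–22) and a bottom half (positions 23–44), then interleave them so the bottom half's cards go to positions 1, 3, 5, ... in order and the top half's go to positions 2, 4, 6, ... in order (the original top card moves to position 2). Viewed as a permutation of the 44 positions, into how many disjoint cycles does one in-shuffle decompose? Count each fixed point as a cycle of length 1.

Trace each unvisited position around until it returns:
(1 2 4 8 16 32 ... len 12) (3 6 12 24) (5 10 20 40 35 25) (7 14 28 11 22 44 ... len 12) (9 18 36 27) (15 30) (21 42 39 33)
7 cycles in total.

7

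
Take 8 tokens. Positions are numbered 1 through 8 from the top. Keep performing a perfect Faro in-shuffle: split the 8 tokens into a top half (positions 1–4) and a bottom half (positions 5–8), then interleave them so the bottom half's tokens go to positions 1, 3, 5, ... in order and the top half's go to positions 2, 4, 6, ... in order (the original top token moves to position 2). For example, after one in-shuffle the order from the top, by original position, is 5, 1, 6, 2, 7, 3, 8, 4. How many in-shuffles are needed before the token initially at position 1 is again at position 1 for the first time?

6

Follow position 1 under repeated in-shuffles:
1 → 2 → 4 → 8 → 7 → 5 → 1
It first returns after 6 in-shuffles.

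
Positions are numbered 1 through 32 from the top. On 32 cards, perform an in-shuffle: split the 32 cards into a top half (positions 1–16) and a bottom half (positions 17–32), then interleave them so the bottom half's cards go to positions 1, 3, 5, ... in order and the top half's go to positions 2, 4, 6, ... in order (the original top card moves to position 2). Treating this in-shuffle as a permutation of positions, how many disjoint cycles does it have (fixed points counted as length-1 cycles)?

Trace each unvisited position around until it returns:
(1 2 4 8 16 32 31 29 25 17) (3 6 12 24 15 30 27 21 9 18) (5 10 20 7 14 28 23 13 26 19) (11 22)
4 cycles in total.

4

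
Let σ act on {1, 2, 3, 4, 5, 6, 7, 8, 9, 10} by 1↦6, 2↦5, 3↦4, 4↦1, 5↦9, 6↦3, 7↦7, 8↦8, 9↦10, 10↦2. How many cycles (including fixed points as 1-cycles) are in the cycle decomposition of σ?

Cycle decomposition: (1 6 3 4) (2 5 9 10) (7) (8).
4 cycles.

4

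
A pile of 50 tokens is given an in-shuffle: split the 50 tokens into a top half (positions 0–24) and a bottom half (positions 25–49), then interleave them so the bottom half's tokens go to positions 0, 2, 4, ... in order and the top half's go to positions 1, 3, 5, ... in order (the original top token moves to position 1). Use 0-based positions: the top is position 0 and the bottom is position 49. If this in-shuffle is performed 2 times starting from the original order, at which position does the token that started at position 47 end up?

38

Track the token's position through each in-shuffle:
47 → 44 → 38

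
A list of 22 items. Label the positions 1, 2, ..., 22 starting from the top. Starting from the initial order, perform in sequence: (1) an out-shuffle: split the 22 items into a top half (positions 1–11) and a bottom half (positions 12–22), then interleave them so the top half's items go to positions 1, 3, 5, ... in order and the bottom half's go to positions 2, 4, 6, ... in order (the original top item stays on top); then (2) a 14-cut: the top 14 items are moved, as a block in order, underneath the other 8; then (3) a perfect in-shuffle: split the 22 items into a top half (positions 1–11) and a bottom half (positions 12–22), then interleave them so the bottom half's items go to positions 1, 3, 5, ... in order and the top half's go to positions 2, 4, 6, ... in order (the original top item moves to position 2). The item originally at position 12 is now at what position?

20

Track the item from position 12 forward through each operation:
  after op 1 (out-shuffle): 12 → 2
  after op 2 (cut 14): 2 → 10
  after op 3 (in-shuffle): 10 → 20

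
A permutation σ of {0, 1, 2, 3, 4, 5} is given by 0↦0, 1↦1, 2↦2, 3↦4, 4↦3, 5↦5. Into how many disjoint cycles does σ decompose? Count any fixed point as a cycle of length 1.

5

Cycle decomposition: (0) (1) (2) (3 4) (5).
5 cycles.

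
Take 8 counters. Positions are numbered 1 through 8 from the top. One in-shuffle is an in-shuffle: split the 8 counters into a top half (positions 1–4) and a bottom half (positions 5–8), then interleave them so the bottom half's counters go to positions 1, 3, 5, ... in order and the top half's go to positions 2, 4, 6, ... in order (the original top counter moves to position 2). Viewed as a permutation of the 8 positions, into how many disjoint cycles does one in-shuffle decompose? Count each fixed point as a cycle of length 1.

2

Trace each unvisited position around until it returns:
(1 2 4 8 7 5) (3 6)
2 cycles in total.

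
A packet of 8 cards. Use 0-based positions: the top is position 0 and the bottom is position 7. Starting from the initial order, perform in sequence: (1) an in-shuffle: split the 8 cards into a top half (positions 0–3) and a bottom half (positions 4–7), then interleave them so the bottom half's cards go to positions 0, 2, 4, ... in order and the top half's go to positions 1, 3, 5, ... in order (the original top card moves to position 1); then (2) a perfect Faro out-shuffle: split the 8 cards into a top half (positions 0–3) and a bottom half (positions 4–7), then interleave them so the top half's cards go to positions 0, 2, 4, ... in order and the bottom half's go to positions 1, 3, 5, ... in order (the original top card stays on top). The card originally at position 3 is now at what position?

7

Track the card from position 3 forward through each operation:
  after op 1 (in-shuffle): 3 → 7
  after op 2 (out-shuffle): 7 → 7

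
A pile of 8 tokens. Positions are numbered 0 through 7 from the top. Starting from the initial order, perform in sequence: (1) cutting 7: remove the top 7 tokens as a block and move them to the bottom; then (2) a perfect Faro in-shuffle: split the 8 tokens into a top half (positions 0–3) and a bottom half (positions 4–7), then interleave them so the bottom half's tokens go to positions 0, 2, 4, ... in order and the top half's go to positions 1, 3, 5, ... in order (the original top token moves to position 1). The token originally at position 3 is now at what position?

0

Track the token from position 3 forward through each operation:
  after op 1 (cut 7): 3 → 4
  after op 2 (in-shuffle): 4 → 0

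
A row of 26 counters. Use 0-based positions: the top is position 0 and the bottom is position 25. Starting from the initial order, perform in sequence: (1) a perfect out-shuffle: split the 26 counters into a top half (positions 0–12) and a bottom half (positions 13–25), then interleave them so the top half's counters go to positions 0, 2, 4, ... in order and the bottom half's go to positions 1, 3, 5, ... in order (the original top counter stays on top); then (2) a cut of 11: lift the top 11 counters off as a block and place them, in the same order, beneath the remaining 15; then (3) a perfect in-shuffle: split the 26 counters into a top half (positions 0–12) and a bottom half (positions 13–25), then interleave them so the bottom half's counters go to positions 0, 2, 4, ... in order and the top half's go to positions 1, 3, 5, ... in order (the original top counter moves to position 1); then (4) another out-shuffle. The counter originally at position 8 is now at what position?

Track the counter from position 8 forward through each operation:
  after op 1 (out-shuffle): 8 → 16
  after op 2 (cut 11): 16 → 5
  after op 3 (in-shuffle): 5 → 11
  after op 4 (out-shuffle): 11 → 22

22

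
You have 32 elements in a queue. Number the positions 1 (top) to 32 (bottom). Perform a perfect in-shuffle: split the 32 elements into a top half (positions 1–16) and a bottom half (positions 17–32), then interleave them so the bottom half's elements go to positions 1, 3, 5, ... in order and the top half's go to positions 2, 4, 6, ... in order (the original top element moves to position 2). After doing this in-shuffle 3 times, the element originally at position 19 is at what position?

Track the element's position through each in-shuffle:
19 → 5 → 10 → 20

20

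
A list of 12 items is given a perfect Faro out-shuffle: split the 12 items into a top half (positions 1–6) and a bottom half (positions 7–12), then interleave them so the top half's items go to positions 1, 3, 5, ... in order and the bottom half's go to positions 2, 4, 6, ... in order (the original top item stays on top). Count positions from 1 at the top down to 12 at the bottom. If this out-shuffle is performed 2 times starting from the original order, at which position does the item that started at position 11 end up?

Track the item's position through each out-shuffle:
11 → 10 → 8

8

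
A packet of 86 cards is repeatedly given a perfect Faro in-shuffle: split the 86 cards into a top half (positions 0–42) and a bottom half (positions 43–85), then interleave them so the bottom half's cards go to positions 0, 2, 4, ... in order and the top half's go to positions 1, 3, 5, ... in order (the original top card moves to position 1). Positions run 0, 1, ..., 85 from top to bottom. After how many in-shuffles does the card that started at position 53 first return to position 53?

28

Follow position 53 under repeated in-shuffles:
53 → 20 → 41 → 83 → 80 → 74 → 62 → 38 → ... → 53 (length 28)
It first returns after 28 in-shuffles.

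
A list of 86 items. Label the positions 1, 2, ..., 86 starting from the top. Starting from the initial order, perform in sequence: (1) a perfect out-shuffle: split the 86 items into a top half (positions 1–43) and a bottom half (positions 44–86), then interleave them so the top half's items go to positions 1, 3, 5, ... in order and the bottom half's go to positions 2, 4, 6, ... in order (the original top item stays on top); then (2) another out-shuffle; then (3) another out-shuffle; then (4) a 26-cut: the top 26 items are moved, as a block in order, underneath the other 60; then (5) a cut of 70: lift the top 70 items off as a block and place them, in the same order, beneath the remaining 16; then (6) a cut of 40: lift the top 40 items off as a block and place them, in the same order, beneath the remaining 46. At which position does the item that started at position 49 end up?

81

Track the item from position 49 forward through each operation:
  after op 1 (out-shuffle): 49 → 12
  after op 2 (out-shuffle): 12 → 23
  after op 3 (out-shuffle): 23 → 45
  after op 4 (cut 26): 45 → 19
  after op 5 (cut 70): 19 → 35
  after op 6 (cut 40): 35 → 81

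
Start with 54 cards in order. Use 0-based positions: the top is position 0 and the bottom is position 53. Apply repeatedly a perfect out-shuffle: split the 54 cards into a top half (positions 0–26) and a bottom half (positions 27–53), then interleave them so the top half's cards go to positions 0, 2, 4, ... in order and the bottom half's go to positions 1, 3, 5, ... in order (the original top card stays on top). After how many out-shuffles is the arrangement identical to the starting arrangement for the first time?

The out-shuffle permutes the 54 positions with cycle lengths [1, 1, 52].
Every card is home exactly when every cycle has completed a whole number of laps, i.e. after lcm(1, 52) = 52 out-shuffles.

52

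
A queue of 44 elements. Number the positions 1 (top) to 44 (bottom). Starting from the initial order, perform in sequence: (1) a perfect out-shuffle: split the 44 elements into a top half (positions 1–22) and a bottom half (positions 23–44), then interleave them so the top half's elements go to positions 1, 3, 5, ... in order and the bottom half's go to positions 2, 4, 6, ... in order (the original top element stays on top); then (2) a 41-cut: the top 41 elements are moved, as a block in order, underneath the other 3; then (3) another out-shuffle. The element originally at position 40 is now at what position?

Track the element from position 40 forward through each operation:
  after op 1 (out-shuffle): 40 → 36
  after op 2 (cut 41): 36 → 39
  after op 3 (out-shuffle): 39 → 34

34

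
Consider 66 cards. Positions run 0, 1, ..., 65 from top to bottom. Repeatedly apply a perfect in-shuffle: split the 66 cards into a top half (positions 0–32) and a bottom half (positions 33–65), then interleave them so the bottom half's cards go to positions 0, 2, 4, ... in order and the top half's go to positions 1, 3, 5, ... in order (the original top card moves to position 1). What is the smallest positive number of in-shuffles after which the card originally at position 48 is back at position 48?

66

Follow position 48 under repeated in-shuffles:
48 → 30 → 61 → 56 → 46 → 26 → 53 → 40 → ... → 48 (length 66)
It first returns after 66 in-shuffles.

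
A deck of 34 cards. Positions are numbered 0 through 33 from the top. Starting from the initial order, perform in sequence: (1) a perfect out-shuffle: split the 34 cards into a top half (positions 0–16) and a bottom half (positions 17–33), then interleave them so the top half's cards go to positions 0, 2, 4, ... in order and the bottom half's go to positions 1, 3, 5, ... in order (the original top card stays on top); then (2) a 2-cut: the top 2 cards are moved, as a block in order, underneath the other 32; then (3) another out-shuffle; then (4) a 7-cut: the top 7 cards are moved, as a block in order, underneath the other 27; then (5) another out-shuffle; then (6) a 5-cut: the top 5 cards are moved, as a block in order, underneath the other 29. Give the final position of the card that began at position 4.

Track the card from position 4 forward through each operation:
  after op 1 (out-shuffle): 4 → 8
  after op 2 (cut 2): 8 → 6
  after op 3 (out-shuffle): 6 → 12
  after op 4 (cut 7): 12 → 5
  after op 5 (out-shuffle): 5 → 10
  after op 6 (cut 5): 10 → 5

5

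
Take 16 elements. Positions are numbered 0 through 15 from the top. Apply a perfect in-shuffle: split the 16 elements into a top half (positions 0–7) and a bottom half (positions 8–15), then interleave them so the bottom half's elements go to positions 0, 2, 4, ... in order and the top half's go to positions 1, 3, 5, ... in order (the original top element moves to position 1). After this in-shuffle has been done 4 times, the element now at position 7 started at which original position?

Work backwards from position 7, undoing one in-shuffle at a time:
7 ← 3 ← 1 ← 0 ← 8
So the element now at position 7 started at position 8.

8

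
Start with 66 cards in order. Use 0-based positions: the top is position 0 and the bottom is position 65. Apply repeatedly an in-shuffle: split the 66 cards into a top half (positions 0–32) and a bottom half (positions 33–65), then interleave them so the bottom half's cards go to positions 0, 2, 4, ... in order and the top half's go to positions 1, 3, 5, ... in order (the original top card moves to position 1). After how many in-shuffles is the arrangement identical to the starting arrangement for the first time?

The in-shuffle permutes the 66 positions with cycle lengths [66].
Every card is home exactly when every cycle has completed a whole number of laps, i.e. after lcm(66) = 66 in-shuffles.

66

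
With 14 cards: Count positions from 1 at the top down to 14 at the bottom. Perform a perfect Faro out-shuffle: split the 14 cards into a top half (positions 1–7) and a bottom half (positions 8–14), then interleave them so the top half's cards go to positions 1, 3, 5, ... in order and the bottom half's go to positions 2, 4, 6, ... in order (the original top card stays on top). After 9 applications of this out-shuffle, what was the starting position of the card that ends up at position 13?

6

Work backwards from position 13, undoing one out-shuffle at a time:
13 ← 7 ← 4 ← 9 ← 5 ← 3 ← 2 ← 8 ← 11 ← 6
So the card now at position 13 started at position 6.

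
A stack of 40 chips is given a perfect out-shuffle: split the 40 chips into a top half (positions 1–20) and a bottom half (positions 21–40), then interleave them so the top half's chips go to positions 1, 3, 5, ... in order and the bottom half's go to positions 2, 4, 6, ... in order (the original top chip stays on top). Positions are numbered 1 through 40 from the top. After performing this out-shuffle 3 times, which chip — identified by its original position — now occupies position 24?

Work backwards from position 24, undoing one out-shuffle at a time:
24 ← 32 ← 36 ← 38
So the chip now at position 24 started at position 38.

38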